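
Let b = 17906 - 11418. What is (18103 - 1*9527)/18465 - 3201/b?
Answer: -3465377/119800920 ≈ -0.028926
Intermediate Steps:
b = 6488
(18103 - 1*9527)/18465 - 3201/b = (18103 - 1*9527)/18465 - 3201/6488 = (18103 - 9527)*(1/18465) - 3201*1/6488 = 8576*(1/18465) - 3201/6488 = 8576/18465 - 3201/6488 = -3465377/119800920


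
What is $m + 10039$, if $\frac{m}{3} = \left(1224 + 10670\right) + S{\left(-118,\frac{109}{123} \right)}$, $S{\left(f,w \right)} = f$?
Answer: $45367$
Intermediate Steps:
$m = 35328$ ($m = 3 \left(\left(1224 + 10670\right) - 118\right) = 3 \left(11894 - 118\right) = 3 \cdot 11776 = 35328$)
$m + 10039 = 35328 + 10039 = 45367$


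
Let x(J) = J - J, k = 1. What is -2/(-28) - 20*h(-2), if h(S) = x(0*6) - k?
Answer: 281/14 ≈ 20.071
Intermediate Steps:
x(J) = 0
h(S) = -1 (h(S) = 0 - 1*1 = 0 - 1 = -1)
-2/(-28) - 20*h(-2) = -2/(-28) - 20*(-1) = -2*(-1/28) + 20 = 1/14 + 20 = 281/14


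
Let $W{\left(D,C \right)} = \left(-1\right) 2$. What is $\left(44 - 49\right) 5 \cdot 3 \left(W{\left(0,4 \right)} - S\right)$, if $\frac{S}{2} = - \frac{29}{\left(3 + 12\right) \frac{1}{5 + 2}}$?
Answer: $-1880$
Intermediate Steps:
$W{\left(D,C \right)} = -2$
$S = - \frac{406}{15}$ ($S = 2 \left(- \frac{29}{\left(3 + 12\right) \frac{1}{5 + 2}}\right) = 2 \left(- \frac{29}{15 \cdot \frac{1}{7}}\right) = 2 \left(- \frac{29}{\frac{15}{7}}\right) = 2 \left(\left(-29\right) \frac{7}{15}\right) = 2 \left(- \frac{203}{15}\right) = - \frac{406}{15} \approx -27.067$)
$\left(44 - 49\right) 5 \cdot 3 \left(W{\left(0,4 \right)} - S\right) = \left(44 - 49\right) 5 \cdot 3 \left(-2 - - \frac{406}{15}\right) = \left(-5\right) 15 \left(-2 + \frac{406}{15}\right) = \left(-75\right) \frac{376}{15} = -1880$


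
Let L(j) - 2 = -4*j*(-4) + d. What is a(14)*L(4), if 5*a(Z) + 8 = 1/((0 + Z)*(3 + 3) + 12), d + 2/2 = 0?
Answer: -9971/96 ≈ -103.86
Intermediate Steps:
d = -1 (d = -1 + 0 = -1)
L(j) = 1 + 16*j (L(j) = 2 + (-4*j*(-4) - 1) = 2 + (16*j - 1) = 2 + (-1 + 16*j) = 1 + 16*j)
a(Z) = -8/5 + 1/(5*(12 + 6*Z)) (a(Z) = -8/5 + 1/(5*((0 + Z)*(3 + 3) + 12)) = -8/5 + 1/(5*(Z*6 + 12)) = -8/5 + 1/(5*(6*Z + 12)) = -8/5 + 1/(5*(12 + 6*Z)))
a(14)*L(4) = ((-95 - 48*14)/(30*(2 + 14)))*(1 + 16*4) = ((1/30)*(-95 - 672)/16)*(1 + 64) = ((1/30)*(1/16)*(-767))*65 = -767/480*65 = -9971/96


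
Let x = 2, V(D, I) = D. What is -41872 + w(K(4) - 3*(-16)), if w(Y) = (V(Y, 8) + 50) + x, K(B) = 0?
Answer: -41772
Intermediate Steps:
w(Y) = 52 + Y (w(Y) = (Y + 50) + 2 = (50 + Y) + 2 = 52 + Y)
-41872 + w(K(4) - 3*(-16)) = -41872 + (52 + (0 - 3*(-16))) = -41872 + (52 + (0 + 48)) = -41872 + (52 + 48) = -41872 + 100 = -41772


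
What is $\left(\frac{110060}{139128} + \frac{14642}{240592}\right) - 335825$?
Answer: $- \frac{63869715013679}{190187976} \approx -3.3582 \cdot 10^{5}$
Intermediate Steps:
$\left(\frac{110060}{139128} + \frac{14642}{240592}\right) - 335825 = \left(110060 \cdot \frac{1}{139128} + 14642 \cdot \frac{1}{240592}\right) - 335825 = \left(\frac{27515}{34782} + \frac{7321}{120296}\right) - 335825 = \frac{162026521}{190187976} - 335825 = - \frac{63869715013679}{190187976}$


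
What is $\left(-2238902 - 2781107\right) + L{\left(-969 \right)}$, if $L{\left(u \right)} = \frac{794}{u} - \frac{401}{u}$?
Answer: $- \frac{1621463038}{323} \approx -5.02 \cdot 10^{6}$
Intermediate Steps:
$L{\left(u \right)} = \frac{393}{u}$
$\left(-2238902 - 2781107\right) + L{\left(-969 \right)} = \left(-2238902 - 2781107\right) + \frac{393}{-969} = -5020009 + 393 \left(- \frac{1}{969}\right) = -5020009 - \frac{131}{323} = - \frac{1621463038}{323}$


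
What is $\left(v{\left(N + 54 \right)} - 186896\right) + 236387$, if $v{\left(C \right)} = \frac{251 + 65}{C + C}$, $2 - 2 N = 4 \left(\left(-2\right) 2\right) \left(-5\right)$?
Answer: $\frac{742523}{15} \approx 49502.0$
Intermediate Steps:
$N = -39$ ($N = 1 - \frac{4 \left(\left(-2\right) 2\right) \left(-5\right)}{2} = 1 - \frac{4 \left(-4\right) \left(-5\right)}{2} = 1 - \frac{\left(-16\right) \left(-5\right)}{2} = 1 - 40 = -39$)
$v{\left(C \right)} = \frac{158}{C}$ ($v{\left(C \right)} = \frac{316}{2 C} = 316 \frac{1}{2 C} = \frac{158}{C}$)
$\left(v{\left(N + 54 \right)} - 186896\right) + 236387 = \left(\frac{158}{-39 + 54} - 186896\right) + 236387 = \left(\frac{158}{15} - 186896\right) + 236387 = - \frac{2803282}{15} + 236387 = \frac{742523}{15}$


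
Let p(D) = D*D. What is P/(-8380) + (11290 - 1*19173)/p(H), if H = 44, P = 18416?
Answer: -25428229/4055920 ≈ -6.2694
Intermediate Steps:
p(D) = D²
P/(-8380) + (11290 - 1*19173)/p(H) = 18416/(-8380) + (11290 - 1*19173)/(44²) = 18416*(-1/8380) + (11290 - 19173)/1936 = -4604/2095 - 7883*1/1936 = -4604/2095 - 7883/1936 = -25428229/4055920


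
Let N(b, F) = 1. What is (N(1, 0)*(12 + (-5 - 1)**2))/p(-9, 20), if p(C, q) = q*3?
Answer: 4/5 ≈ 0.80000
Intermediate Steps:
p(C, q) = 3*q
(N(1, 0)*(12 + (-5 - 1)**2))/p(-9, 20) = (1*(12 + (-5 - 1)**2))/((3*20)) = (1*(12 + (-6)**2))/60 = (1*(12 + 36))*(1/60) = (1*48)*(1/60) = 48*(1/60) = 4/5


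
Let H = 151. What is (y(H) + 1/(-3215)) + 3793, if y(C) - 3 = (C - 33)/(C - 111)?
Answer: 48854493/12860 ≈ 3798.9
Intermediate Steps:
y(C) = 3 + (-33 + C)/(-111 + C) (y(C) = 3 + (C - 33)/(C - 111) = 3 + (-33 + C)/(-111 + C))
(y(H) + 1/(-3215)) + 3793 = (2*(-183 + 2*151)/(-111 + 151) + 1/(-3215)) + 3793 = (2*(-183 + 302)/40 - 1/3215) + 3793 = (2*(1/40)*119 - 1/3215) + 3793 = (119/20 - 1/3215) + 3793 = 76513/12860 + 3793 = 48854493/12860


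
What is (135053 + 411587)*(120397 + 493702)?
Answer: 335691077360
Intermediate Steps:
(135053 + 411587)*(120397 + 493702) = 546640*614099 = 335691077360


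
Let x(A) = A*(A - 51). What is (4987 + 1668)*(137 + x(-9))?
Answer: 4505435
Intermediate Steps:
x(A) = A*(-51 + A)
(4987 + 1668)*(137 + x(-9)) = (4987 + 1668)*(137 - 9*(-51 - 9)) = 6655*(137 - 9*(-60)) = 6655*(137 + 540) = 6655*677 = 4505435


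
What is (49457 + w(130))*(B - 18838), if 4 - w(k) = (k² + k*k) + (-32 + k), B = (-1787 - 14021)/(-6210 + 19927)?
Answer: -4021738386202/13717 ≈ -2.9319e+8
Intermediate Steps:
B = -15808/13717 ≈ -1.1524
w(k) = 36 - k - 2*k² (w(k) = 4 - ((k² + k*k) + (-32 + k)) = 4 - ((k² + k²) + (-32 + k)) = 4 - (2*k² + (-32 + k)) = 4 - (-32 + k + 2*k²) = 4 + (32 - k - 2*k²) = 36 - k - 2*k²)
(49457 + w(130))*(B - 18838) = (49457 + (36 - 1*130 - 2*130²))*(-15808/13717 - 18838) = (49457 + (36 - 130 - 2*16900))*(-258416654/13717) = (49457 + (36 - 130 - 33800))*(-258416654/13717) = (49457 - 33894)*(-258416654/13717) = 15563*(-258416654/13717) = -4021738386202/13717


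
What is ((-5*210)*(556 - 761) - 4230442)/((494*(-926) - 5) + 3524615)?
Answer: -2007596/1533583 ≈ -1.3091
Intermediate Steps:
((-5*210)*(556 - 761) - 4230442)/((494*(-926) - 5) + 3524615) = (-1050*(-205) - 4230442)/((-457444 - 5) + 3524615) = (215250 - 4230442)/(-457449 + 3524615) = -4015192/3067166 = -4015192*1/3067166 = -2007596/1533583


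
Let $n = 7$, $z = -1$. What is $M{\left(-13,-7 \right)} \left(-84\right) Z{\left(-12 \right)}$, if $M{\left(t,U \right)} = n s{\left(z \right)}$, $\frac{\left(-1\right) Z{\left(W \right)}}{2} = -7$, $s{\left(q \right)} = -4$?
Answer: $32928$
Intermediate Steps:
$Z{\left(W \right)} = 14$ ($Z{\left(W \right)} = \left(-2\right) \left(-7\right) = 14$)
$M{\left(t,U \right)} = -28$ ($M{\left(t,U \right)} = 7 \left(-4\right) = -28$)
$M{\left(-13,-7 \right)} \left(-84\right) Z{\left(-12 \right)} = \left(-28\right) \left(-84\right) 14 = 2352 \cdot 14 = 32928$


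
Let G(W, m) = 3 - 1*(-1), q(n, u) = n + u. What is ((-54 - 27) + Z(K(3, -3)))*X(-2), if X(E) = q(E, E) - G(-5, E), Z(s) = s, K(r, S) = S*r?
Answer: 720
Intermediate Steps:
G(W, m) = 4 (G(W, m) = 3 + 1 = 4)
X(E) = -4 + 2*E (X(E) = (E + E) - 1*4 = 2*E - 4 = -4 + 2*E)
((-54 - 27) + Z(K(3, -3)))*X(-2) = ((-54 - 27) - 3*3)*(-4 + 2*(-2)) = (-81 - 9)*(-4 - 4) = -90*(-8) = 720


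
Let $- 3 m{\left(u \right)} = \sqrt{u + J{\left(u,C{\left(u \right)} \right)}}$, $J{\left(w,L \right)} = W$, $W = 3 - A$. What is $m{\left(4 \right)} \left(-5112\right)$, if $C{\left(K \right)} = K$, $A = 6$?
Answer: $1704$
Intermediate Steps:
$W = -3$ ($W = 3 - 6 = -3$)
$J{\left(w,L \right)} = -3$
$m{\left(u \right)} = - \frac{\sqrt{-3 + u}}{3}$ ($m{\left(u \right)} = - \frac{\sqrt{u - 3}}{3} = - \frac{\sqrt{-3 + u}}{3}$)
$m{\left(4 \right)} \left(-5112\right) = - \frac{\sqrt{-3 + 4}}{3} \left(-5112\right) = - \frac{\sqrt{1}}{3} \left(-5112\right) = \left(- \frac{1}{3}\right) 1 \left(-5112\right) = \left(- \frac{1}{3}\right) \left(-5112\right) = 1704$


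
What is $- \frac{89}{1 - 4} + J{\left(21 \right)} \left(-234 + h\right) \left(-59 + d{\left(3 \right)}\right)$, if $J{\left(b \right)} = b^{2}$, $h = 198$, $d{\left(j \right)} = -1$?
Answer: $\frac{2857769}{3} \approx 9.5259 \cdot 10^{5}$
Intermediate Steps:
$- \frac{89}{1 - 4} + J{\left(21 \right)} \left(-234 + h\right) \left(-59 + d{\left(3 \right)}\right) = - \frac{89}{1 - 4} + 21^{2} \left(-234 + 198\right) \left(-59 - 1\right) = - \frac{89}{-3} + 441 \left(\left(-36\right) \left(-60\right)\right) = \left(-89\right) \left(- \frac{1}{3}\right) + 441 \cdot 2160 = \frac{89}{3} + 952560 = \frac{2857769}{3}$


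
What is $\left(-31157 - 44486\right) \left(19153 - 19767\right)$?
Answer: $46444802$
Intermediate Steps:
$\left(-31157 - 44486\right) \left(19153 - 19767\right) = \left(-75643\right) \left(-614\right) = 46444802$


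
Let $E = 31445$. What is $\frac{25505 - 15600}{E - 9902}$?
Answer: $\frac{9905}{21543} \approx 0.45978$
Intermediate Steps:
$\frac{25505 - 15600}{E - 9902} = \frac{25505 - 15600}{31445 - 9902} = \frac{9905}{21543}$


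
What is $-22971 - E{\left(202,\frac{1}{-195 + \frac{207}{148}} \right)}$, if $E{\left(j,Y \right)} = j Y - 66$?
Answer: $- \frac{656267069}{28653} \approx -22904.0$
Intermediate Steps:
$E{\left(j,Y \right)} = -66 + Y j$ ($E{\left(j,Y \right)} = Y j - 66 = -66 + Y j$)
$-22971 - E{\left(202,\frac{1}{-195 + \frac{207}{148}} \right)} = -22971 - \left(-66 + \frac{1}{-195 + \frac{207}{148}} \cdot 202\right) = -22971 - \left(-66 + \frac{1}{- \frac{28653}{148}} \cdot 202\right) = -22971 - \left(-66 - \frac{29896}{28653}\right) = -22971 - - \frac{1920994}{28653} = -22971 + \frac{1920994}{28653} = - \frac{656267069}{28653}$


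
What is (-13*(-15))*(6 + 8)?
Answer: 2730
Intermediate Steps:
(-13*(-15))*(6 + 8) = 195*14 = 2730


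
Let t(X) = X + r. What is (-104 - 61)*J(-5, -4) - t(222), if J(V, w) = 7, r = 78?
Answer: -1455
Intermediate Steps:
t(X) = 78 + X (t(X) = X + 78 = 78 + X)
(-104 - 61)*J(-5, -4) - t(222) = (-104 - 61)*7 - (78 + 222) = -165*7 - 1*300 = -1155 - 300 = -1455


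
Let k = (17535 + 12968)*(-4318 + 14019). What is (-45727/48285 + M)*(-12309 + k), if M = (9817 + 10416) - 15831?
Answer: 62879608005594842/48285 ≈ 1.3023e+12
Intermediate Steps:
k = 295909603 (k = 30503*9701 = 295909603)
M = 4402 (M = 20233 - 15831 = 4402)
(-45727/48285 + M)*(-12309 + k) = (-45727/48285 + 4402)*(-12309 + 295909603) = (-45727*1/48285 + 4402)*295897294 = (-45727/48285 + 4402)*295897294 = (212504843/48285)*295897294 = 62879608005594842/48285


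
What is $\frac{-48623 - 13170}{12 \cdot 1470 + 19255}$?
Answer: $- \frac{61793}{36895} \approx -1.6748$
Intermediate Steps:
$\frac{-48623 - 13170}{12 \cdot 1470 + 19255} = - \frac{61793}{17640 + 19255} = - \frac{61793}{36895}$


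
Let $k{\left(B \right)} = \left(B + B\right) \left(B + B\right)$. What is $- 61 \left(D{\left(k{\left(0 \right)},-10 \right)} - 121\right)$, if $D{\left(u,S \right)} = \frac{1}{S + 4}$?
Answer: $\frac{44347}{6} \approx 7391.2$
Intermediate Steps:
$k{\left(B \right)} = 4 B^{2}$ ($k{\left(B \right)} = 2 B 2 B = 4 B^{2}$)
$D{\left(u,S \right)} = \frac{1}{4 + S}$
$- 61 \left(D{\left(k{\left(0 \right)},-10 \right)} - 121\right) = - 61 \left(\frac{1}{4 - 10} - 121\right) = - 61 \left(\frac{1}{-6} - 121\right) = - 61 \left(- \frac{1}{6} - 121\right) = \left(-61\right) \left(- \frac{727}{6}\right) = \frac{44347}{6}$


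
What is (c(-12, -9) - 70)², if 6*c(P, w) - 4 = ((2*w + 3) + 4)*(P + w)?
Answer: 34225/36 ≈ 950.69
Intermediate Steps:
c(P, w) = ⅔ + (7 + 2*w)*(P + w)/6 (c(P, w) = ⅔ + (((2*w + 3) + 4)*(P + w))/6 = ⅔ + (((3 + 2*w) + 4)*(P + w))/6 = ⅔ + ((7 + 2*w)*(P + w))/6 = ⅔ + (7 + 2*w)*(P + w)/6)
(c(-12, -9) - 70)² = ((⅔ + (⅓)*(-9)² + (7/6)*(-12) + (7/6)*(-9) + (⅓)*(-12)*(-9)) - 70)² = ((⅔ + (⅓)*81 - 14 - 21/2 + 36) - 70)² = ((⅔ + 27 - 14 - 21/2 + 36) - 70)² = (235/6 - 70)² = (-185/6)² = 34225/36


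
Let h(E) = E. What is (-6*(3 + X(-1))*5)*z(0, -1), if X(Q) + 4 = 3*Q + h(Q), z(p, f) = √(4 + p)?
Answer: 300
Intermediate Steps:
X(Q) = -4 + 4*Q (X(Q) = -4 + (3*Q + Q) = -4 + 4*Q)
(-6*(3 + X(-1))*5)*z(0, -1) = (-6*(3 + (-4 + 4*(-1)))*5)*√(4 + 0) = (-6*(3 + (-4 - 4))*5)*√4 = -6*(3 - 8)*5*2 = -(-30)*5*2 = -6*(-25)*2 = 150*2 = 300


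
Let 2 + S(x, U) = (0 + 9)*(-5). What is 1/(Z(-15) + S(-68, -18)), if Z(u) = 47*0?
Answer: -1/47 ≈ -0.021277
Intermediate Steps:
S(x, U) = -47 (S(x, U) = -2 + (0 + 9)*(-5) = -2 + 9*(-5) = -2 - 45 = -47)
Z(u) = 0
1/(Z(-15) + S(-68, -18)) = 1/(0 - 47) = 1/(-47) = -1/47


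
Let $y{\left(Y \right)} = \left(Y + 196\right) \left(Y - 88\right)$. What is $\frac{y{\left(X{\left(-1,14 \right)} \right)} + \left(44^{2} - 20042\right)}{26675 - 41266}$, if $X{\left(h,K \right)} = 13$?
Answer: $\frac{33781}{14591} \approx 2.3152$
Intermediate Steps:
$y{\left(Y \right)} = \left(-88 + Y\right) \left(196 + Y\right)$ ($y{\left(Y \right)} = \left(196 + Y\right) \left(-88 + Y\right) = \left(-88 + Y\right) \left(196 + Y\right)$)
$\frac{y{\left(X{\left(-1,14 \right)} \right)} + \left(44^{2} - 20042\right)}{26675 - 41266} = \frac{\left(-17248 + 13^{2} + 108 \cdot 13\right) + \left(44^{2} - 20042\right)}{26675 - 41266} = \frac{\left(-17248 + 169 + 1404\right) + \left(1936 - 20042\right)}{-14591} = \left(-15675 - 18106\right) \left(- \frac{1}{14591}\right) = \left(-33781\right) \left(- \frac{1}{14591}\right) = \frac{33781}{14591}$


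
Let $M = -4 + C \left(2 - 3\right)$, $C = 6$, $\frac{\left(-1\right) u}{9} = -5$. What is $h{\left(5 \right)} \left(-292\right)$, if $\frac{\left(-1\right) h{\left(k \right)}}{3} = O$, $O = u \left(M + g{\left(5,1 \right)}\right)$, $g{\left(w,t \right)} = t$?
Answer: $-354780$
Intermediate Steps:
$u = 45$ ($u = \left(-9\right) \left(-5\right) = 45$)
$M = -10$ ($M = -4 + 6 \left(2 - 3\right) = -4 + 6 \left(-1\right) = -4 - 6 = -10$)
$O = -405$ ($O = 45 \left(-10 + 1\right) = 45 \left(-9\right) = -405$)
$h{\left(k \right)} = 1215$ ($h{\left(k \right)} = \left(-3\right) \left(-405\right) = 1215$)
$h{\left(5 \right)} \left(-292\right) = 1215 \left(-292\right) = -354780$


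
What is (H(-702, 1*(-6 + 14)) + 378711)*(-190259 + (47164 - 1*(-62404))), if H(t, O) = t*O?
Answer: -30105408645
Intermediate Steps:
H(t, O) = O*t
(H(-702, 1*(-6 + 14)) + 378711)*(-190259 + (47164 - 1*(-62404))) = ((1*(-6 + 14))*(-702) + 378711)*(-190259 + (47164 - 1*(-62404))) = ((1*8)*(-702) + 378711)*(-190259 + (47164 + 62404)) = (8*(-702) + 378711)*(-190259 + 109568) = (-5616 + 378711)*(-80691) = 373095*(-80691) = -30105408645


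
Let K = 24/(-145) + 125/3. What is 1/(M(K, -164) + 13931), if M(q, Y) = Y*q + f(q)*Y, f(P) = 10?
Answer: 435/2385893 ≈ 0.00018232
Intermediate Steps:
K = 18053/435 (K = 24*(-1/145) + 125*(⅓) = -24/145 + 125/3 = 18053/435 ≈ 41.501)
M(q, Y) = 10*Y + Y*q (M(q, Y) = Y*q + 10*Y = 10*Y + Y*q)
1/(M(K, -164) + 13931) = 1/(-164*(10 + 18053/435) + 13931) = 1/(-164*22403/435 + 13931) = 1/(-3674092/435 + 13931) = 1/(2385893/435) = 435/2385893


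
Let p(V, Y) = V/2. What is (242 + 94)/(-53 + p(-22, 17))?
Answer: -21/4 ≈ -5.2500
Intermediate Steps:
p(V, Y) = V/2 (p(V, Y) = V*(½) = V/2)
(242 + 94)/(-53 + p(-22, 17)) = (242 + 94)/(-53 + (½)*(-22)) = 336/(-53 - 11) = 336/(-64) = 336*(-1/64) = -21/4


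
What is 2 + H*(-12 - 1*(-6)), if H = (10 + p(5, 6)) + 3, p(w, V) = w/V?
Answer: -81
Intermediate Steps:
H = 83/6 (H = (10 + 5/6) + 3 = (10 + 5*(⅙)) + 3 = (10 + ⅚) + 3 = 65/6 + 3 = 83/6 ≈ 13.833)
2 + H*(-12 - 1*(-6)) = 2 + 83*(-12 - 1*(-6))/6 = 2 + 83*(-12 + 6)/6 = 2 + (83/6)*(-6) = 2 - 83 = -81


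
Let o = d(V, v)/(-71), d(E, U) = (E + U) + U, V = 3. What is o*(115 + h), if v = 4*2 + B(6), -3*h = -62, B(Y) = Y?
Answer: -12617/213 ≈ -59.235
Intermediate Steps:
h = 62/3 (h = -⅓*(-62) = 62/3 ≈ 20.667)
v = 14 (v = 4*2 + 6 = 8 + 6 = 14)
d(E, U) = E + 2*U
o = -31/71 (o = (3 + 2*14)/(-71) = (3 + 28)*(-1/71) = 31*(-1/71) = -31/71 ≈ -0.43662)
o*(115 + h) = -31*(115 + 62/3)/71 = -31/71*407/3 = -12617/213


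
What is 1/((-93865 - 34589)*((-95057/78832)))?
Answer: 39416/6105225939 ≈ 6.4561e-6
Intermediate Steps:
1/((-93865 - 34589)*((-95057/78832))) = 1/((-128454)*((-95057*1/78832))) = -1/(128454*(-95057/78832)) = -1/128454*(-78832/95057) = 39416/6105225939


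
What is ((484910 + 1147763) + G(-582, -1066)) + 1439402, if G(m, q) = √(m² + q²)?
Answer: 3072075 + 2*√368770 ≈ 3.0733e+6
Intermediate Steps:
((484910 + 1147763) + G(-582, -1066)) + 1439402 = ((484910 + 1147763) + √((-582)² + (-1066)²)) + 1439402 = (1632673 + √(338724 + 1136356)) + 1439402 = (1632673 + √1475080) + 1439402 = (1632673 + 2*√368770) + 1439402 = 3072075 + 2*√368770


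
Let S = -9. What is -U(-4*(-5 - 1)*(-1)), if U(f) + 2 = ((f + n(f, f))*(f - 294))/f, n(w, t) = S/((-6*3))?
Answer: 2507/8 ≈ 313.38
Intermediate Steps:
n(w, t) = 1/2 (n(w, t) = -9/((-6*3)) = -9/(-18) = -9*(-1/18) = 1/2)
U(f) = -2 + (1/2 + f)*(-294 + f)/f (U(f) = -2 + ((f + 1/2)*(f - 294))/f = -2 + ((1/2 + f)*(-294 + f))/f = -2 + (1/2 + f)*(-294 + f)/f)
-U(-4*(-5 - 1)*(-1)) = -(-591/2 - 4*(-5 - 1)*(-1) - 147*1/(4*(-5 - 1))) = -(-591/2 - 4*(-6)*(-1) - 147/(-4*(-6)*(-1))) = -(-591/2 + 24*(-1) - 147/(24*(-1))) = -(-591/2 - 24 - 147/(-24)) = -(-591/2 - 24 - 147*(-1/24)) = -(-591/2 - 24 + 49/8) = -1*(-2507/8) = 2507/8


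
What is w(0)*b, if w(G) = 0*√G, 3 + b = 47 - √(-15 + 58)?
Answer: 0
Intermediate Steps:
b = 44 - √43 (b = -3 + (47 - √(-15 + 58)) = -3 + (47 - √43) = 44 - √43 ≈ 37.443)
w(G) = 0
w(0)*b = 0*(44 - √43) = 0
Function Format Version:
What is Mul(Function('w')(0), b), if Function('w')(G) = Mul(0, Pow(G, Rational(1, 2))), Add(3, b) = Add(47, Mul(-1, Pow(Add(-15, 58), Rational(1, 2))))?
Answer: 0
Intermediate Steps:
b = Add(44, Mul(-1, Pow(43, Rational(1, 2)))) (b = Add(-3, Add(47, Mul(-1, Pow(Add(-15, 58), Rational(1, 2))))) = Add(-3, Add(47, Mul(-1, Pow(43, Rational(1, 2))))) = Add(44, Mul(-1, Pow(43, Rational(1, 2)))) ≈ 37.443)
Function('w')(G) = 0
Mul(Function('w')(0), b) = Mul(0, Add(44, Mul(-1, Pow(43, Rational(1, 2))))) = 0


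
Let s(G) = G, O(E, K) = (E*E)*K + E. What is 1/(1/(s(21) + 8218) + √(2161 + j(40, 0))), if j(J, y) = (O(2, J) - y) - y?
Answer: -8239/157687844082 + 67881121*√2323/157687844082 ≈ 0.020748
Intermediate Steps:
O(E, K) = E + K*E² (O(E, K) = E²*K + E = K*E² + E = E + K*E²)
j(J, y) = 2 - 2*y + 4*J (j(J, y) = (2*(1 + 2*J) - y) - y = ((2 + 4*J) - y) - y = (2 - y + 4*J) - y = 2 - 2*y + 4*J)
1/(1/(s(21) + 8218) + √(2161 + j(40, 0))) = 1/(1/(21 + 8218) + √(2161 + (2 - 2*0 + 4*40))) = 1/(1/8239 + √(2161 + (2 + 0 + 160))) = 1/(1/8239 + √(2161 + 162)) = 1/(1/8239 + √2323)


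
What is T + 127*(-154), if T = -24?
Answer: -19582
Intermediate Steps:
T + 127*(-154) = -24 + 127*(-154) = -24 - 19558 = -19582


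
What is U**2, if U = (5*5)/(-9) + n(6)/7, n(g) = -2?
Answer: 37249/3969 ≈ 9.3850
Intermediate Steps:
U = -193/63 (U = (5*5)/(-9) - 2/7 = 25*(-1/9) - 2*1/7 = -25/9 - 2/7 = -193/63 ≈ -3.0635)
U**2 = (-193/63)**2 = 37249/3969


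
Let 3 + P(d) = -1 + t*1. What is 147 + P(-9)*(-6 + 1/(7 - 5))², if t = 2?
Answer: 173/2 ≈ 86.500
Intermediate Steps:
P(d) = -2 (P(d) = -3 + (-1 + 2*1) = -3 + (-1 + 2) = -3 + 1 = -2)
147 + P(-9)*(-6 + 1/(7 - 5))² = 147 - 2*(-6 + 1/(7 - 5))² = 147 - 2*(-6 + 1/2)² = 147 - 2*(-6 + ½)² = 147 - 2*(-11/2)² = 147 - 2*121/4 = 147 - 121/2 = 173/2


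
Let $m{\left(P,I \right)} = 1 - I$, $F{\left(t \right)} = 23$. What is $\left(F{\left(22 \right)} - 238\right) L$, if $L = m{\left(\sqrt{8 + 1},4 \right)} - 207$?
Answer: $45150$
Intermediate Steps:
$L = -210$ ($L = \left(1 - 4\right) - 207 = -3 - 207 = -210$)
$\left(F{\left(22 \right)} - 238\right) L = \left(23 - 238\right) \left(-210\right) = \left(-215\right) \left(-210\right) = 45150$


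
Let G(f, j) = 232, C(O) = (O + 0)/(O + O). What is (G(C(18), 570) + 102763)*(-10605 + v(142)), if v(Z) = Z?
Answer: -1077636685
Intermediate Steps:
C(O) = 1/2 (C(O) = O/((2*O)) = O*(1/(2*O)) = 1/2)
(G(C(18), 570) + 102763)*(-10605 + v(142)) = (232 + 102763)*(-10605 + 142) = 102995*(-10463) = -1077636685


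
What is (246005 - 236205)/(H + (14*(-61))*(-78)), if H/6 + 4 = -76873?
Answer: -196/7893 ≈ -0.024832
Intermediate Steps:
H = -461262 (H = -24 + 6*(-76873) = -24 - 461238 = -461262)
(246005 - 236205)/(H + (14*(-61))*(-78)) = (246005 - 236205)/(-461262 + (14*(-61))*(-78)) = 9800/(-461262 - 854*(-78)) = 9800/(-461262 + 66612) = 9800/(-394650) = 9800*(-1/394650) = -196/7893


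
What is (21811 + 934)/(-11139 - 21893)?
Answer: -22745/33032 ≈ -0.68857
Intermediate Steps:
(21811 + 934)/(-11139 - 21893) = 22745/(-33032) = 22745*(-1/33032) = -22745/33032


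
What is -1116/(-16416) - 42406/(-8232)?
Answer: 116621/22344 ≈ 5.2193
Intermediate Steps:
-1116/(-16416) - 42406/(-8232) = -1116*(-1/16416) - 42406*(-1/8232) = 31/456 + 3029/588 = 116621/22344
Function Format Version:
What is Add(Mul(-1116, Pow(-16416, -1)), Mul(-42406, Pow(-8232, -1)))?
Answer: Rational(116621, 22344) ≈ 5.2193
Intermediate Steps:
Add(Mul(-1116, Pow(-16416, -1)), Mul(-42406, Pow(-8232, -1))) = Add(Mul(-1116, Rational(-1, 16416)), Mul(-42406, Rational(-1, 8232))) = Add(Rational(31, 456), Rational(3029, 588)) = Rational(116621, 22344)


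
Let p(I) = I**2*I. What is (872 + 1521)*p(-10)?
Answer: -2393000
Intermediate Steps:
p(I) = I**3
(872 + 1521)*p(-10) = (872 + 1521)*(-10)**3 = 2393*(-1000) = -2393000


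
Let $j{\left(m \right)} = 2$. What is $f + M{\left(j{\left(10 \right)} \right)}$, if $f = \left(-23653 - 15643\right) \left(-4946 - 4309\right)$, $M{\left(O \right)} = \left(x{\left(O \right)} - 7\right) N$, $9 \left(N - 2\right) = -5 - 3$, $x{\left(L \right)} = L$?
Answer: $\frac{3273160270}{9} \approx 3.6368 \cdot 10^{8}$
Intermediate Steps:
$N = \frac{10}{9}$ ($N = 2 + \frac{-5 - 3}{9} = 2 + \frac{1}{9} \left(-8\right) = 2 - \frac{8}{9} = \frac{10}{9} \approx 1.1111$)
$M{\left(O \right)} = - \frac{70}{9} + \frac{10 O}{9}$ ($M{\left(O \right)} = \left(O - 7\right) \frac{10}{9} = \left(-7 + O\right) \frac{10}{9} = - \frac{70}{9} + \frac{10 O}{9}$)
$f = 363684480$ ($f = \left(-39296\right) \left(-9255\right) = 363684480$)
$f + M{\left(j{\left(10 \right)} \right)} = 363684480 + \left(- \frac{70}{9} + \frac{10}{9} \cdot 2\right) = 363684480 + \left(- \frac{70}{9} + \frac{20}{9}\right) = 363684480 - \frac{50}{9} = \frac{3273160270}{9}$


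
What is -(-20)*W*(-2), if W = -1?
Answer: 40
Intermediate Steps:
-(-20)*W*(-2) = -(-20)*(-1)*(-2) = -20*1*(-2) = -20*(-2) = 40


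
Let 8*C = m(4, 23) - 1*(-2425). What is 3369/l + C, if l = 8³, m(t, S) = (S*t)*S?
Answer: 293993/512 ≈ 574.21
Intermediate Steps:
m(t, S) = t*S²
C = 4541/8 (C = (4*23² - 1*(-2425))/8 = (4*529 + 2425)/8 = (2116 + 2425)/8 = (⅛)*4541 = 4541/8 ≈ 567.63)
l = 512
3369/l + C = 3369/512 + 4541/8 = 293993/512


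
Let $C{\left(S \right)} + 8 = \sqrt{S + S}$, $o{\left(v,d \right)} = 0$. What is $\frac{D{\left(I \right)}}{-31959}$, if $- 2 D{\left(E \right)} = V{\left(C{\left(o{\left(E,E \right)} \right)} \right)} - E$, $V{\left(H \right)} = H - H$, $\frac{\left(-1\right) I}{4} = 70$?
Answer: $\frac{140}{31959} \approx 0.0043806$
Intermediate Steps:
$I = -280$ ($I = \left(-4\right) 70 = -280$)
$C{\left(S \right)} = -8 + \sqrt{2} \sqrt{S}$ ($C{\left(S \right)} = -8 + \sqrt{S + S} = -8 + \sqrt{2 S} = -8 + \sqrt{2} \sqrt{S}$)
$V{\left(H \right)} = 0$
$D{\left(E \right)} = \frac{E}{2}$ ($D{\left(E \right)} = - \frac{0 - E}{2} = - \frac{\left(-1\right) E}{2} = \frac{E}{2}$)
$\frac{D{\left(I \right)}}{-31959} = \frac{\frac{1}{2} \left(-280\right)}{-31959} = \left(-140\right) \left(- \frac{1}{31959}\right) = \frac{140}{31959}$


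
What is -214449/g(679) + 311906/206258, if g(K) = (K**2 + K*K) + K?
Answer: 40597145104/31721139723 ≈ 1.2798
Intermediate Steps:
g(K) = K + 2*K**2 (g(K) = (K**2 + K**2) + K = 2*K**2 + K = K + 2*K**2)
-214449/g(679) + 311906/206258 = -214449*1/(679*(1 + 2*679)) + 311906/206258 = -214449*1/(679*(1 + 1358)) + 311906*(1/206258) = -214449/(679*1359) + 155953/103129 = -214449/922761 + 155953/103129 = -214449*1/922761 + 155953/103129 = -71483/307587 + 155953/103129 = 40597145104/31721139723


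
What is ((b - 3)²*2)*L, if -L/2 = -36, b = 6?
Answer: 1296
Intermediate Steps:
L = 72 (L = -2*(-36) = 72)
((b - 3)²*2)*L = ((6 - 3)²*2)*72 = (3²*2)*72 = (9*2)*72 = 18*72 = 1296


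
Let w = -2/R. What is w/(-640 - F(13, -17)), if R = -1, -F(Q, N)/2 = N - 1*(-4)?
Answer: -1/333 ≈ -0.0030030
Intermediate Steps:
F(Q, N) = -8 - 2*N (F(Q, N) = -2*(N - 1*(-4)) = -2*(N + 4) = -2*(4 + N) = -8 - 2*N)
w = 2 (w = -2/(-1) = -2*(-1) = 2)
w/(-640 - F(13, -17)) = 2/(-640 - (-8 - 2*(-17))) = 2/(-640 - (-8 + 34)) = 2/(-640 - 1*26) = 2/(-640 - 26) = 2/(-666) = 2*(-1/666) = -1/333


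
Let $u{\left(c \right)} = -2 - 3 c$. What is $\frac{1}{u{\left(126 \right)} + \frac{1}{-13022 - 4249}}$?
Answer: $- \frac{17271}{6562981} \approx -0.0026316$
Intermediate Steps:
$\frac{1}{u{\left(126 \right)} + \frac{1}{-13022 - 4249}} = \frac{1}{\left(-2 - 378\right) + \frac{1}{-13022 - 4249}} = \frac{1}{\left(-2 - 378\right) + \frac{1}{-17271}} = \frac{1}{-380 - \frac{1}{17271}} = \frac{1}{- \frac{6562981}{17271}} = - \frac{17271}{6562981}$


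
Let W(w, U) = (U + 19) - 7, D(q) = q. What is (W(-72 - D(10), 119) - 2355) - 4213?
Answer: -6437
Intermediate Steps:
W(w, U) = 12 + U (W(w, U) = (19 + U) - 7 = 12 + U)
(W(-72 - D(10), 119) - 2355) - 4213 = ((12 + 119) - 2355) - 4213 = (131 - 2355) - 4213 = -2224 - 4213 = -6437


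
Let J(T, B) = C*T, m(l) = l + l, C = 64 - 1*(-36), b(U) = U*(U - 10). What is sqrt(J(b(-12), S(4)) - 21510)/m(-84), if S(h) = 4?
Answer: -sqrt(4890)/168 ≈ -0.41624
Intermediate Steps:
b(U) = U*(-10 + U)
C = 100 (C = 64 + 36 = 100)
m(l) = 2*l
J(T, B) = 100*T
sqrt(J(b(-12), S(4)) - 21510)/m(-84) = sqrt(100*(-12*(-10 - 12)) - 21510)/((2*(-84))) = sqrt(100*(-12*(-22)) - 21510)/(-168) = sqrt(100*264 - 21510)*(-1/168) = sqrt(26400 - 21510)*(-1/168) = sqrt(4890)*(-1/168) = -sqrt(4890)/168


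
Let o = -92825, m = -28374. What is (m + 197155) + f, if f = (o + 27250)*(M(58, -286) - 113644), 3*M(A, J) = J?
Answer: 22375876693/3 ≈ 7.4586e+9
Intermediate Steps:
M(A, J) = J/3
f = 22375370350/3 (f = (-92825 + 27250)*((⅓)*(-286) - 113644) = -65575*(-286/3 - 113644) = -65575*(-341218/3) = 22375370350/3 ≈ 7.4585e+9)
(m + 197155) + f = (-28374 + 197155) + 22375370350/3 = 168781 + 22375370350/3 = 22375876693/3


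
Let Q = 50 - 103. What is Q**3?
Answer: -148877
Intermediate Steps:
Q = -53
Q**3 = (-53)**3 = -148877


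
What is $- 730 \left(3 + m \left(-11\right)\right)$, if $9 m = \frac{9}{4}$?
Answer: $- \frac{365}{2} \approx -182.5$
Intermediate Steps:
$m = \frac{1}{4}$ ($m = \frac{9 \cdot \frac{1}{4}}{9} = \frac{1}{9} \cdot \frac{9}{4} = \frac{1}{4} \approx 0.25$)
$- 730 \left(3 + m \left(-11\right)\right) = - 730 \left(3 + \frac{1}{4} \left(-11\right)\right) = - 730 \left(3 - \frac{11}{4}\right) = \left(-730\right) \frac{1}{4} = - \frac{365}{2}$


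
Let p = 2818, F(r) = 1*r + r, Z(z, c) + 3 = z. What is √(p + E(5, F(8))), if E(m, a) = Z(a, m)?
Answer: √2831 ≈ 53.207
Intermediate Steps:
Z(z, c) = -3 + z
F(r) = 2*r (F(r) = r + r = 2*r)
E(m, a) = -3 + a
√(p + E(5, F(8))) = √(2818 + (-3 + 2*8)) = √(2818 + (-3 + 16)) = √(2818 + 13) = √2831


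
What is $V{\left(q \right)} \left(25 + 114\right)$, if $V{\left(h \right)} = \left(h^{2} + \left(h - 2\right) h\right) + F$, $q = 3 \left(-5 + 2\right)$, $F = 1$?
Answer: $25159$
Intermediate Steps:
$q = -9$ ($q = 3 \left(-3\right) = -9$)
$V{\left(h \right)} = 1 + h^{2} + h \left(-2 + h\right)$ ($V{\left(h \right)} = \left(h^{2} + \left(h - 2\right) h\right) + 1 = \left(h^{2} + \left(-2 + h\right) h\right) + 1 = \left(h^{2} + h \left(-2 + h\right)\right) + 1 = 1 + h^{2} + h \left(-2 + h\right)$)
$V{\left(q \right)} \left(25 + 114\right) = \left(1 - -18 + 2 \left(-9\right)^{2}\right) \left(25 + 114\right) = \left(1 + 18 + 2 \cdot 81\right) 139 = \left(1 + 18 + 162\right) 139 = 181 \cdot 139 = 25159$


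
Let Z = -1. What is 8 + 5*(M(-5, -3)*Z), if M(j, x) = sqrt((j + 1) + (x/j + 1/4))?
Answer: 8 - 3*I*sqrt(35)/2 ≈ 8.0 - 8.8741*I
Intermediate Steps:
M(j, x) = sqrt(5/4 + j + x/j) (M(j, x) = sqrt((1 + j) + (x/j + 1*(1/4))) = sqrt((1 + j) + (x/j + 1/4)) = sqrt((1 + j) + (1/4 + x/j)) = sqrt(5/4 + j + x/j))
8 + 5*(M(-5, -3)*Z) = 8 + 5*((sqrt(5 + 4*(-5) + 4*(-3)/(-5))/2)*(-1)) = 8 + 5*((sqrt(5 - 20 + 4*(-3)*(-1/5))/2)*(-1)) = 8 + 5*((sqrt(5 - 20 + 12/5)/2)*(-1)) = 8 + 5*((sqrt(-63/5)/2)*(-1)) = 8 + 5*(((3*I*sqrt(35)/5)/2)*(-1)) = 8 + 5*((3*I*sqrt(35)/10)*(-1)) = 8 + 5*(-3*I*sqrt(35)/10) = 8 - 3*I*sqrt(35)/2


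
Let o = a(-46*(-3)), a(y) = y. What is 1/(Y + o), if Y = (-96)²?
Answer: 1/9354 ≈ 0.00010691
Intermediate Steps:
Y = 9216
o = 138 (o = -46*(-3) = 138)
1/(Y + o) = 1/(9216 + 138) = 1/9354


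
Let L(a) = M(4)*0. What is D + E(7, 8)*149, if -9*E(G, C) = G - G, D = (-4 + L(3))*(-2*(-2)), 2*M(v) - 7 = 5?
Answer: -16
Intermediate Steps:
M(v) = 6 (M(v) = 7/2 + (½)*5 = 7/2 + 5/2 = 6)
L(a) = 0 (L(a) = 6*0 = 0)
D = -16 (D = (-4 + 0)*(-2*(-2)) = -4*4 = -16)
E(G, C) = 0 (E(G, C) = -(G - G)/9 = -⅑*0 = 0)
D + E(7, 8)*149 = -16 + 0*149 = -16 + 0 = -16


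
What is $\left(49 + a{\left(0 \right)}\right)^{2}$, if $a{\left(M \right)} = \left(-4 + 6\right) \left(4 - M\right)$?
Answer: $3249$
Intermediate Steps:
$a{\left(M \right)} = 8 - 2 M$ ($a{\left(M \right)} = 2 \left(4 - M\right) = 8 - 2 M$)
$\left(49 + a{\left(0 \right)}\right)^{2} = \left(49 + \left(8 - 0\right)\right)^{2} = \left(49 + \left(8 + 0\right)\right)^{2} = \left(49 + 8\right)^{2} = 57^{2} = 3249$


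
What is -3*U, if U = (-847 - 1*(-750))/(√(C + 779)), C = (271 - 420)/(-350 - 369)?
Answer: 97*√1790310/12450 ≈ 10.425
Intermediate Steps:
C = 149/719 (C = -149/(-719) = -149*(-1/719) = 149/719 ≈ 0.20723)
U = -97*√1790310/37350 (U = (-847 - 1*(-750))/(√(149/719 + 779)) = (-847 + 750)/(√(560250/719)) = -97*√1790310/37350 ≈ -3.4749)
-3*U = -(-97)*√1790310/12450 = 97*√1790310/12450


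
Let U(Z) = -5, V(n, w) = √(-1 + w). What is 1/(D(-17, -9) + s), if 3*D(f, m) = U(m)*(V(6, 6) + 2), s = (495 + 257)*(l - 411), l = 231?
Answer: -243654/32981817595 + 3*√5/32981817595 ≈ -7.3873e-6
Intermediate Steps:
s = -135360 (s = (495 + 257)*(231 - 411) = 752*(-180) = -135360)
D(f, m) = -10/3 - 5*√5/3 (D(f, m) = (-5*(√(-1 + 6) + 2))/3 = (-5*(√5 + 2))/3 = (-5*(2 + √5))/3 = (-10 - 5*√5)/3 = -10/3 - 5*√5/3)
1/(D(-17, -9) + s) = 1/((-10/3 - 5*√5/3) - 135360) = 1/(-406090/3 - 5*√5/3)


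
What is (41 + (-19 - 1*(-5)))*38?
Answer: 1026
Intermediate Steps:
(41 + (-19 - 1*(-5)))*38 = (41 + (-19 + 5))*38 = (41 - 14)*38 = 27*38 = 1026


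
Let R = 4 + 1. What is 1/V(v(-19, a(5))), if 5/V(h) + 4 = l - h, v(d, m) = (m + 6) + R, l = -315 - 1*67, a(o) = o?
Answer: -402/5 ≈ -80.400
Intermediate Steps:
R = 5
l = -382 (l = -315 - 67 = -382)
v(d, m) = 11 + m (v(d, m) = (m + 6) + 5 = (6 + m) + 5 = 11 + m)
V(h) = 5/(-386 - h) (V(h) = 5/(-4 + (-382 - h)) = 5/(-386 - h))
1/V(v(-19, a(5))) = 1/(-5/(386 + (11 + 5))) = 1/(-5/(386 + 16)) = 1/(-5/402) = -402/5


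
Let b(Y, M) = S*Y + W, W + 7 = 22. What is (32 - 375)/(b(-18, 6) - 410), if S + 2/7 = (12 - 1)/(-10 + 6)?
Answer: 4802/4765 ≈ 1.0078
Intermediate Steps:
W = 15 (W = -7 + 22 = 15)
S = -85/28 (S = -2/7 + (12 - 1)/(-10 + 6) = -2/7 + 11/(-4) = -2/7 + 11*(-1/4) = -2/7 - 11/4 = -85/28 ≈ -3.0357)
b(Y, M) = 15 - 85*Y/28 (b(Y, M) = -85*Y/28 + 15 = 15 - 85*Y/28)
(32 - 375)/(b(-18, 6) - 410) = (32 - 375)/((15 - 85/28*(-18)) - 410) = -343/((15 + 765/14) - 410) = -343/(975/14 - 410) = -343/(-4765/14) = -343*(-14/4765) = 4802/4765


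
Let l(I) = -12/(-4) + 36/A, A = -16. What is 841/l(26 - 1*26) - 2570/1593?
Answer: 1783714/1593 ≈ 1119.7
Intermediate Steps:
l(I) = ¾ (l(I) = -12/(-4) + 36/(-16) = -12*(-¼) + 36*(-1/16) = 3 - 9/4 = ¾)
841/l(26 - 1*26) - 2570/1593 = 841/(¾) - 2570/1593 = 841*(4/3) - 2570*1/1593 = 3364/3 - 2570/1593 = 1783714/1593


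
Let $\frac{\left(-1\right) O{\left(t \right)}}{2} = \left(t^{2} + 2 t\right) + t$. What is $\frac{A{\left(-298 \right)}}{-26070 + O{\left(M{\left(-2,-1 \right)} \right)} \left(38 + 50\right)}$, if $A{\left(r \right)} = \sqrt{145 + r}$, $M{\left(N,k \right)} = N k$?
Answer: $- \frac{3 i \sqrt{17}}{27830} \approx - 0.00044446 i$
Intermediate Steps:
$O{\left(t \right)} = - 6 t - 2 t^{2}$ ($O{\left(t \right)} = - 2 \left(\left(t^{2} + 2 t\right) + t\right) = - 2 \left(t^{2} + 3 t\right) = - 6 t - 2 t^{2}$)
$\frac{A{\left(-298 \right)}}{-26070 + O{\left(M{\left(-2,-1 \right)} \right)} \left(38 + 50\right)} = \frac{\sqrt{145 - 298}}{-26070 + - 2 \left(\left(-2\right) \left(-1\right)\right) \left(3 - -2\right) \left(38 + 50\right)} = \frac{\sqrt{-153}}{-26070 + \left(-2\right) 2 \left(3 + 2\right) 88} = \frac{3 i \sqrt{17}}{-26070 + \left(-2\right) 2 \cdot 5 \cdot 88} = \frac{3 i \sqrt{17}}{-26070 - 1760} = \frac{3 i \sqrt{17}}{-27830} = 3 i \sqrt{17} \left(- \frac{1}{27830}\right) = - \frac{3 i \sqrt{17}}{27830}$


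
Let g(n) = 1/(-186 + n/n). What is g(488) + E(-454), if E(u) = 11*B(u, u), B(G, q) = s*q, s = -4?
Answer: 3695559/185 ≈ 19976.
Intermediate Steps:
B(G, q) = -4*q
g(n) = -1/185 (g(n) = 1/(-186 + 1) = 1/(-185) = -1/185)
E(u) = -44*u (E(u) = 11*(-4*u) = -44*u)
g(488) + E(-454) = -1/185 - 44*(-454) = -1/185 + 19976 = 3695559/185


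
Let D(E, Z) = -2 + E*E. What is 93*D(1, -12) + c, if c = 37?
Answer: -56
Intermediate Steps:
D(E, Z) = -2 + E²
93*D(1, -12) + c = 93*(-2 + 1²) + 37 = 93*(-2 + 1) + 37 = 93*(-1) + 37 = -93 + 37 = -56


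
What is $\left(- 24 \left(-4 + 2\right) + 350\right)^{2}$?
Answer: $158404$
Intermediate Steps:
$\left(- 24 \left(-4 + 2\right) + 350\right)^{2} = \left(\left(-24\right) \left(-2\right) + 350\right)^{2} = \left(48 + 350\right)^{2} = 398^{2} = 158404$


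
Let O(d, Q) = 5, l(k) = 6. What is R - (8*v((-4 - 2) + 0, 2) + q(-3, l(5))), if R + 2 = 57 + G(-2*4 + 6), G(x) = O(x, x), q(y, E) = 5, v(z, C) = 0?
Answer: 55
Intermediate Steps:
G(x) = 5
R = 60 (R = -2 + (57 + 5) = -2 + 62 = 60)
R - (8*v((-4 - 2) + 0, 2) + q(-3, l(5))) = 60 - (8*0 + 5) = 60 - (0 + 5) = 60 - 1*5 = 60 - 5 = 55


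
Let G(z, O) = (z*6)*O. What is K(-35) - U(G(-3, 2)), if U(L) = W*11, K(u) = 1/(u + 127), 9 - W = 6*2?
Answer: 3037/92 ≈ 33.011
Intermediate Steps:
G(z, O) = 6*O*z (G(z, O) = (6*z)*O = 6*O*z)
W = -3 (W = 9 - 6*2 = 9 - 1*12 = 9 - 12 = -3)
K(u) = 1/(127 + u)
U(L) = -33 (U(L) = -3*11 = -33)
K(-35) - U(G(-3, 2)) = 1/(127 - 35) - 1*(-33) = 1/92 + 33 = 3037/92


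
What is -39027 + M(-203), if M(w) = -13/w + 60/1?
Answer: -7910288/203 ≈ -38967.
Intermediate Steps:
M(w) = 60 - 13/w (M(w) = -13/w + 60*1 = -13/w + 60 = 60 - 13/w)
-39027 + M(-203) = -39027 + (60 - 13/(-203)) = -39027 + (60 - 13*(-1/203)) = -39027 + (60 + 13/203) = -39027 + 12193/203 = -7910288/203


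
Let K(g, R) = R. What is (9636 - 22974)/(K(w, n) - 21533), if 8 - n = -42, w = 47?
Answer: 1482/2387 ≈ 0.62086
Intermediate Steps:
n = 50 (n = 8 - 1*(-42) = 8 + 42 = 50)
(9636 - 22974)/(K(w, n) - 21533) = (9636 - 22974)/(50 - 21533) = -13338/(-21483) = -13338*(-1/21483) = 1482/2387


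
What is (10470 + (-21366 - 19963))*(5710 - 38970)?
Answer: 1026370340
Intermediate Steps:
(10470 + (-21366 - 19963))*(5710 - 38970) = (10470 - 41329)*(-33260) = -30859*(-33260) = 1026370340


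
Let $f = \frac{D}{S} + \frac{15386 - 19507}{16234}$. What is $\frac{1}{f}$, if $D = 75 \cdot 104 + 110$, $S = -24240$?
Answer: $- \frac{19675608}{11415199} \approx -1.7236$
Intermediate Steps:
$D = 7910$ ($D = 7800 + 110 = 7910$)
$f = - \frac{11415199}{19675608}$ ($f = \frac{7910}{-24240} + \frac{15386 - 19507}{16234} = 7910 \left(- \frac{1}{24240}\right) + \left(15386 - 19507\right) \frac{1}{16234} = - \frac{791}{2424} - \frac{4121}{16234} = - \frac{11415199}{19675608} \approx -0.58017$)
$\frac{1}{f} = \frac{1}{- \frac{11415199}{19675608}} = - \frac{19675608}{11415199}$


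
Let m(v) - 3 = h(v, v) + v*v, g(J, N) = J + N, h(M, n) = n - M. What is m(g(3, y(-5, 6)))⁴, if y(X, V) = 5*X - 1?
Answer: 80102584576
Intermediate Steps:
y(X, V) = -1 + 5*X
m(v) = 3 + v² (m(v) = 3 + ((v - v) + v*v) = 3 + (0 + v²) = 3 + v²)
m(g(3, y(-5, 6)))⁴ = (3 + (3 + (-1 + 5*(-5)))²)⁴ = (3 + (3 + (-1 - 25))²)⁴ = (3 + (3 - 26)²)⁴ = (3 + (-23)²)⁴ = (3 + 529)⁴ = 532⁴ = 80102584576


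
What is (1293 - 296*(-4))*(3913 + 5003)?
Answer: 22084932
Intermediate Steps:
(1293 - 296*(-4))*(3913 + 5003) = (1293 + 1184)*8916 = 2477*8916 = 22084932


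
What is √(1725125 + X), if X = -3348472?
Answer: I*√1623347 ≈ 1274.1*I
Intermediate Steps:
√(1725125 + X) = √(1725125 - 3348472) = √(-1623347) = I*√1623347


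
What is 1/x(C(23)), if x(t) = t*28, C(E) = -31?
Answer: -1/868 ≈ -0.0011521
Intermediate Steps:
x(t) = 28*t
1/x(C(23)) = 1/(28*(-31)) = 1/(-868) = -1/868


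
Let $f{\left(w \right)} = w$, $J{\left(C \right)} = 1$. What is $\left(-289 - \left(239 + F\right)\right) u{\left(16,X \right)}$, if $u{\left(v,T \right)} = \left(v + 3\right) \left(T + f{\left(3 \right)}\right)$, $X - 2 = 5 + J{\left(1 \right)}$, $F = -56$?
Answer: $-98648$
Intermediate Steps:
$X = 8$ ($X = 2 + \left(5 + 1\right) = 2 + 6 = 8$)
$u{\left(v,T \right)} = \left(3 + T\right) \left(3 + v\right)$ ($u{\left(v,T \right)} = \left(v + 3\right) \left(T + 3\right) = \left(3 + v\right) \left(3 + T\right) = \left(3 + T\right) \left(3 + v\right)$)
$\left(-289 - \left(239 + F\right)\right) u{\left(16,X \right)} = \left(-289 - 183\right) \left(9 + 3 \cdot 8 + 3 \cdot 16 + 8 \cdot 16\right) = \left(-289 + \left(-239 + 56\right)\right) \left(9 + 24 + 48 + 128\right) = \left(-289 - 183\right) 209 = \left(-472\right) 209 = -98648$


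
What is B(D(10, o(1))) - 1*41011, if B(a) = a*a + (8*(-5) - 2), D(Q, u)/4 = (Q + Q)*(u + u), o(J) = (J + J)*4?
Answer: 1597347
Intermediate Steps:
o(J) = 8*J (o(J) = (2*J)*4 = 8*J)
D(Q, u) = 16*Q*u (D(Q, u) = 4*((Q + Q)*(u + u)) = 4*((2*Q)*(2*u)) = 4*(4*Q*u) = 16*Q*u)
B(a) = -42 + a² (B(a) = a² + (-40 - 2) = a² - 42 = -42 + a²)
B(D(10, o(1))) - 1*41011 = (-42 + (16*10*(8*1))²) - 1*41011 = (-42 + (16*10*8)²) - 41011 = (-42 + 1280²) - 41011 = (-42 + 1638400) - 41011 = 1638358 - 41011 = 1597347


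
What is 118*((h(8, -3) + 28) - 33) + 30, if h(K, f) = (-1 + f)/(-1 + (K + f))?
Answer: -678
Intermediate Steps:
h(K, f) = (-1 + f)/(-1 + K + f)
118*((h(8, -3) + 28) - 33) + 30 = 118*(((-1 - 3)/(-1 + 8 - 3) + 28) - 33) + 30 = 118*((-4/4 + 28) - 33) + 30 = 118*(((¼)*(-4) + 28) - 33) + 30 = 118*((-1 + 28) - 33) + 30 = 118*(27 - 33) + 30 = 118*(-6) + 30 = -708 + 30 = -678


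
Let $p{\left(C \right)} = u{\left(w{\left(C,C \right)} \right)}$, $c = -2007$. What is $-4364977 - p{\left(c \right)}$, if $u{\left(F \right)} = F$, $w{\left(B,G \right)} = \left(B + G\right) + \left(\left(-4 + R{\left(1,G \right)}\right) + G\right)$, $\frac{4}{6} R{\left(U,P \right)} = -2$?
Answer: $-4358949$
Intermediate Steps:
$R{\left(U,P \right)} = -3$ ($R{\left(U,P \right)} = \frac{3}{2} \left(-2\right) = -3$)
$w{\left(B,G \right)} = -7 + B + 2 G$ ($w{\left(B,G \right)} = \left(B + G\right) + \left(\left(-4 - 3\right) + G\right) = \left(B + G\right) + \left(-7 + G\right) = -7 + B + 2 G$)
$p{\left(C \right)} = -7 + 3 C$ ($p{\left(C \right)} = -7 + C + 2 C = -7 + 3 C$)
$-4364977 - p{\left(c \right)} = -4364977 - \left(-7 + 3 \left(-2007\right)\right) = -4364977 - \left(-7 - 6021\right) = -4364977 - -6028 = -4364977 + 6028 = -4358949$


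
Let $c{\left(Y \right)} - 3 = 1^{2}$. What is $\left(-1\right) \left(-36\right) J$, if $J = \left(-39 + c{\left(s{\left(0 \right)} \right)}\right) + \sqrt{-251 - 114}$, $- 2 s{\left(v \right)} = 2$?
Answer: $-1260 + 36 i \sqrt{365} \approx -1260.0 + 687.78 i$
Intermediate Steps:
$s{\left(v \right)} = -1$ ($s{\left(v \right)} = \left(- \frac{1}{2}\right) 2 = -1$)
$c{\left(Y \right)} = 4$ ($c{\left(Y \right)} = 3 + 1^{2} = 3 + 1 = 4$)
$J = -35 + i \sqrt{365}$ ($J = \left(-39 + 4\right) + \sqrt{-251 - 114} = -35 + \sqrt{-365} = -35 + i \sqrt{365} \approx -35.0 + 19.105 i$)
$\left(-1\right) \left(-36\right) J = \left(-1\right) \left(-36\right) \left(-35 + i \sqrt{365}\right) = 36 \left(-35 + i \sqrt{365}\right) = -1260 + 36 i \sqrt{365}$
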